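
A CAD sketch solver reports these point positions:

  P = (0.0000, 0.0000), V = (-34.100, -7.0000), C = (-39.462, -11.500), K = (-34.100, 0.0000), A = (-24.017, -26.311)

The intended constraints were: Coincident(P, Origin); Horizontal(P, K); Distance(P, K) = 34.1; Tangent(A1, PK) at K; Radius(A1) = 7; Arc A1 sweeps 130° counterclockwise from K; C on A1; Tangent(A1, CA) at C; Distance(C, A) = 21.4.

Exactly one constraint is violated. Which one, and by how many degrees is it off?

Tangent(A1, CA) at C — off by 6.20°.

P = (0.00, 0.00) ✓; P.y = 0.00, K.y = 0.00 ✓; |PK| = 34.10 ✓; ∠(VK, KP) = 90.00° ✓; |VK| = 7.000 ✓; bearing(V→C) − bearing(V→K) = 130.0° ✓; |VC| = 7.000 ✓; ∠(VC, CA) = 83.80° ✗; |CA| = 21.40 ✓.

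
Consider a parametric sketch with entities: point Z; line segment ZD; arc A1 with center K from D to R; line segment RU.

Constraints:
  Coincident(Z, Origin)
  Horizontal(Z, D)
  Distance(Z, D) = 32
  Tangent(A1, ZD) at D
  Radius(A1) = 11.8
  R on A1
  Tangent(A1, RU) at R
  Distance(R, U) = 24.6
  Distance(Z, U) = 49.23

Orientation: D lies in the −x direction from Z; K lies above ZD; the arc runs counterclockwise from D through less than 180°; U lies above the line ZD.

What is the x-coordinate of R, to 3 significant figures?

-21.0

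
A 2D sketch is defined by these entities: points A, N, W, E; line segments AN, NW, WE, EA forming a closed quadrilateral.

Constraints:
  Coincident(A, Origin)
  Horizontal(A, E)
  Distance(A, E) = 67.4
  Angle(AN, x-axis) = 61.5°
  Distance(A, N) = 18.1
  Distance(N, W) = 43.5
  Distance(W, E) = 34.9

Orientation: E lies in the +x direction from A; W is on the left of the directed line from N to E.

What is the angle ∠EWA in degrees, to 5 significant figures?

89.193°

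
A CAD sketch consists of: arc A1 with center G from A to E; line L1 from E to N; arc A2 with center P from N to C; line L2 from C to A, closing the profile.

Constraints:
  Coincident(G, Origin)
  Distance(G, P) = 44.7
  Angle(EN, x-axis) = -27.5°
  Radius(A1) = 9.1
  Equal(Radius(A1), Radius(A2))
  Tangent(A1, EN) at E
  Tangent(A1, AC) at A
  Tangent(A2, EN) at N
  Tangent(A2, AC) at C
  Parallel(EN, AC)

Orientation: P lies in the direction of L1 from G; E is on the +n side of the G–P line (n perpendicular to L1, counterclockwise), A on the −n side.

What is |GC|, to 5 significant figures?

45.617

The slot axis is L1's direction at -27.5°, so u = (cos -27.5°, sin -27.5°) = (0.88701, -0.46175) and n = (−sin -27.5°, cos -27.5°) = (0.46175, 0.88701). G is at the origin and P lies 44.7 along u from G, so P = 44.7·u = (39.649, -20.640). Tangency of A1 to both parallel lines with radius 9.1 puts E and A at G ± 9.1·n: E = (4.2019, 8.0718), A = (-4.2019, -8.0718). Equal radii place N and C the same way about P: N = P + 9.1·n = (43.851, -12.568), C = P − 9.1·n = (35.447, -28.712). Then |GC| = |C − G| = 45.617.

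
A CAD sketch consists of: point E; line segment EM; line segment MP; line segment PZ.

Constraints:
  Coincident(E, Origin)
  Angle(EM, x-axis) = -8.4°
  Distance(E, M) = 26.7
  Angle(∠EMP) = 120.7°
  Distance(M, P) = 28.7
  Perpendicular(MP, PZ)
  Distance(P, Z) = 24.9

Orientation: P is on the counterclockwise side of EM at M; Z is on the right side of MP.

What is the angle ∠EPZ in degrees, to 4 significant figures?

118.5°

E is at the origin; EM runs at -8.4° with length 26.7, so M = 26.7·(cos -8.4°, sin -8.4°) = (26.41, -3.900). ∠EMP = 120.7°, so MP runs at -8.4° + (180° − 120.7°) = 50.90° from the x-axis; with |MP| = 28.7, P = M + 28.7·(cos 50.90°, sin 50.90°) = (44.51, 18.37). MP is perpendicular to PZ; with |PZ| = 24.9 on the right of MP, Z = P + 24.9·(0.7760, -0.6307) = (63.84, 2.668). Then cos ∠EPZ = PE·PZ / (|PE||PZ|), giving 118.5°.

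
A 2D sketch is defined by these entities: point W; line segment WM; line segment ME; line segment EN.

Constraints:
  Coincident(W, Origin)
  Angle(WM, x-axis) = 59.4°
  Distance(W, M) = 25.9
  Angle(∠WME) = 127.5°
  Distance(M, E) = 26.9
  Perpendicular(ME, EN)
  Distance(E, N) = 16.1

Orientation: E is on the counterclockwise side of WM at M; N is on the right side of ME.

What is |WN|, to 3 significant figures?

56.2

W is at the origin; WM runs at 59.4° with length 25.9, so M = 25.9·(cos 59.4°, sin 59.4°) = (13.2, 22.3). ∠WME = 127.5°, so ME runs at 59.4° + (180° − 127.5°) = 112° from the x-axis; with |ME| = 26.9, E = M + 26.9·(cos 112°, sin 112°) = (3.15, 47.3). The perpendicularity gives EN at right angles to ME; with |EN| = 16.1 on the right of ME, N = E + 16.1·(0.928, 0.373) = (18.1, 53.3). Then |WN| = |N − W| = 56.2.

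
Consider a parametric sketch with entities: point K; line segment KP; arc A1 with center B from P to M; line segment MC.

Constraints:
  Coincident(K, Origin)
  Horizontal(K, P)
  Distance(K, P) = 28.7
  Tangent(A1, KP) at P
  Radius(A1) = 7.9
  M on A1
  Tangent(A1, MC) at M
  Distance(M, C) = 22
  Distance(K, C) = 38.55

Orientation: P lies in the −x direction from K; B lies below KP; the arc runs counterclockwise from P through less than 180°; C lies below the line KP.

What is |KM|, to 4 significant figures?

37.38

K is at the origin; K and P share the same y with |KP| = 28.7 and P on the −x side, so P = (-28.70, 0.000). Tangency of A1 to KP means the radius BP is perpendicular to KP, so B = P + (0, -7.9) = (-28.70, -7.900). Since BM ⟂ MC (tangency), |BC| = √(7.9² + 22.0²) = 23.38 regardless of where M sits on A1. So C lies on both circle(K, 38.55) and circle(B, 23.38); the below-KP intersection is C = (-23.37, -30.66). M is the foot of the tangent from C: M = (-35.33, -12.20).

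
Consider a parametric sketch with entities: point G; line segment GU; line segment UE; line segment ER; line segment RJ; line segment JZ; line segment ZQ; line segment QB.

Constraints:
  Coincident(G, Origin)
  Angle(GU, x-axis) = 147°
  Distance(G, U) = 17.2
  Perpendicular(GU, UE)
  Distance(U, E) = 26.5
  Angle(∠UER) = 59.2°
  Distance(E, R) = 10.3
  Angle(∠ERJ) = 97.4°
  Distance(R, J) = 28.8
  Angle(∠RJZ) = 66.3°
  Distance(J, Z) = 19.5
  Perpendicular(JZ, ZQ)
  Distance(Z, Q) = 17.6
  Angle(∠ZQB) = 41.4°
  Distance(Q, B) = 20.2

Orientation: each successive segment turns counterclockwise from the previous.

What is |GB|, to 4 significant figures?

22.20

JZ ⟂ ZQ, so ZQ runs at -75.90°; with |ZQ| = 17.6, Q = (-28.39, -6.676). ∠ZQB = 41.4° gives QB at 62.70° from the x-axis; with |QB| = 20.2, B = (-19.12, 11.27). Then |GB| = |B − G| = 22.20.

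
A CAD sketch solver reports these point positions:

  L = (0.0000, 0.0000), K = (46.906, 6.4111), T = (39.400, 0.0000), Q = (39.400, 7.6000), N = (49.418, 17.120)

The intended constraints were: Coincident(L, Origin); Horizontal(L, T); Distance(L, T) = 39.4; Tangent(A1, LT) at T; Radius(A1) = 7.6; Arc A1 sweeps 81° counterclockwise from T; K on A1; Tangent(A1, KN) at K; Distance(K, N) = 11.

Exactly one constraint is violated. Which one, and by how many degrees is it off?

Tangent(A1, KN) at K — off by 4.20°.

L = (0.00, 0.00) ✓; L.y = 0.00, T.y = 0.00 ✓; |LT| = 39.40 ✓; ∠(QT, TL) = 90.00° ✓; |QT| = 7.600 ✓; bearing(Q→K) − bearing(Q→T) = 81.00° ✓; |QK| = 7.600 ✓; ∠(QK, KN) = 94.20° ✗; |KN| = 11.00 ✓.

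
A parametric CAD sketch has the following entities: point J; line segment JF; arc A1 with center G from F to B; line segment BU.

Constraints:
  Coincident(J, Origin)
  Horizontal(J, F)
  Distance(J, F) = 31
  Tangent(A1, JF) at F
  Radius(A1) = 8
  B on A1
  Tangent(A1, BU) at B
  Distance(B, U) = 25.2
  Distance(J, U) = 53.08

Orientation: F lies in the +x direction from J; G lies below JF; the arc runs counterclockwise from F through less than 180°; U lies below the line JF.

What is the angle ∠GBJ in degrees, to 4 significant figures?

108.4°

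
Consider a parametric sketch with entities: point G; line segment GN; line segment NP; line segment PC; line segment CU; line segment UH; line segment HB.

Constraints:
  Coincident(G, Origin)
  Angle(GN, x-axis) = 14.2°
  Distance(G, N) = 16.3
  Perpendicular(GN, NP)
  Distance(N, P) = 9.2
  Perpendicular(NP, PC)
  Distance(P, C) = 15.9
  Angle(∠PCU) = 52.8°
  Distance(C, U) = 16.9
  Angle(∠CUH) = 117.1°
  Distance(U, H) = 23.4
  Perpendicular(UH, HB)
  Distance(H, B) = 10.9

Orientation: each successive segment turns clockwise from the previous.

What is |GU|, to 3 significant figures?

11.4

G is at the origin; GN runs at 14.2° with length 16.3, so N = (15.8, 4.00). The perpendicularity gives NP at right angles to GN, so NP runs at -75.8°; with |NP| = 9.2, P = (18.1, -4.92). NP ⟂ PC, so PC runs at -166°; with |PC| = 15.9, C = (2.64, -8.82). ∠PCU = 52.8° gives CU at 67.0° from the x-axis; with |CU| = 16.9, U = (9.25, 6.74). Then |GU| = |U − G| = 11.4.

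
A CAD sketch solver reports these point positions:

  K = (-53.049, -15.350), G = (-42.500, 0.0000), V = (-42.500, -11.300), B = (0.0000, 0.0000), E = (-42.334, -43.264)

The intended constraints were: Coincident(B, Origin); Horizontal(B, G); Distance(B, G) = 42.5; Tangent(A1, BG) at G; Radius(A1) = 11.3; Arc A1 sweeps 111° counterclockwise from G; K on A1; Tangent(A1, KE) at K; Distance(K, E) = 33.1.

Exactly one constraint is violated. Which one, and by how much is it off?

Distance(K, E) = 33.1 — off by 3.20.

B = (0.00, 0.00) ✓; B.y = 0.00, G.y = 0.00 ✓; |BG| = 42.50 ✓; ∠(VG, GB) = 90.00° ✓; |VG| = 11.30 ✓; bearing(V→K) − bearing(V→G) = 111.0° ✓; |VK| = 11.30 ✓; ∠(VK, KE) = 90.00° ✓; |KE| = 29.90 ✗.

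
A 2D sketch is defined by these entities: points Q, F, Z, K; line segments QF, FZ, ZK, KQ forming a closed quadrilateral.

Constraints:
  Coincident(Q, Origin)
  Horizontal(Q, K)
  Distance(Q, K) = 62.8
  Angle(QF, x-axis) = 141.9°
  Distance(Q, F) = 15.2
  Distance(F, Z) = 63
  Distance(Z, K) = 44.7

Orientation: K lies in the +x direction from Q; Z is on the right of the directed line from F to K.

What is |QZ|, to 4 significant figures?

47.89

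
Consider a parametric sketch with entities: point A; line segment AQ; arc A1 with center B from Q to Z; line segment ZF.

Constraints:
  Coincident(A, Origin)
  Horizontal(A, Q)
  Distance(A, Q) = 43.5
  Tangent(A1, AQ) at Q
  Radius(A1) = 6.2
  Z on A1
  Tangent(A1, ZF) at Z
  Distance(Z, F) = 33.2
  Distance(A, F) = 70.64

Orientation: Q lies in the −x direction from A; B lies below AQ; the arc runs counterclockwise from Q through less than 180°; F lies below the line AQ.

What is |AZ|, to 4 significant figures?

49.42

Checks: |BZ| = 6.200 ✓; ∠(BZ, ZF) = 90.00° ✓; |ZF| = 33.20 ✓; |AF| = 70.64 ✓.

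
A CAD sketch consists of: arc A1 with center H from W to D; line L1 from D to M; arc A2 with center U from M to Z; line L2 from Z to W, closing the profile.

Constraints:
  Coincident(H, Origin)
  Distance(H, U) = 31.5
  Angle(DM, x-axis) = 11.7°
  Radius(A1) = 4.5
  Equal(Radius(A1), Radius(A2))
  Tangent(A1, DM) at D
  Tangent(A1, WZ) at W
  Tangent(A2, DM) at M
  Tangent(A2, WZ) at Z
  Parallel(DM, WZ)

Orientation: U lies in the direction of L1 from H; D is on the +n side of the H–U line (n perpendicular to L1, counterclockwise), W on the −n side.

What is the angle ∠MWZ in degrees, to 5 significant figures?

15.945°

The slot axis is L1's direction at 11.7°, so u = (cos 11.7°, sin 11.7°) = (0.97922, 0.20279) and n = (−sin 11.7°, cos 11.7°) = (-0.20279, 0.97922). H is at the origin and U lies 31.5 along u from H, so U = 31.5·u = (30.846, 6.3878). Tangency of A1 to both parallel lines with radius 4.5 puts D and W at H ± 4.5·n: D = (-0.91254, 4.4065), W = (0.91254, -4.4065). Equal radii place M and Z the same way about U: M = U + 4.5·n = (29.933, 10.794), Z = U − 4.5·n = (31.758, 1.9813). Then cos ∠MWZ = WM·WZ / (|WM||WZ|), giving 15.945°.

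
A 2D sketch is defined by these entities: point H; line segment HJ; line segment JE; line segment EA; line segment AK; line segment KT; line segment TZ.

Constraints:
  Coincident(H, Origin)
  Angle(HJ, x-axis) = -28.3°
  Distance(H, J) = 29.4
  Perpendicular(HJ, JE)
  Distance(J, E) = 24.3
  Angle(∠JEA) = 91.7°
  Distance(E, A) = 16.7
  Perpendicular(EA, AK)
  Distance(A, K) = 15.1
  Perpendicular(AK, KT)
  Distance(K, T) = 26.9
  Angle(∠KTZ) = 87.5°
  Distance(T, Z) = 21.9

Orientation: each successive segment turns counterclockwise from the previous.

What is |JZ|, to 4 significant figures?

32.22

H is at the origin; HJ runs at -28.3° with length 29.4, so J = (25.89, -13.94). HJ is perpendicular to JE, so JE runs at 61.70°; with |JE| = 24.3, E = (37.41, 7.457). ∠JEA = 91.7° gives EA at 150.0° from the x-axis; with |EA| = 16.7, A = (22.94, 15.81). EA is perpendicular to AK, so AK runs at -120.0°; with |AK| = 15.1, K = (15.39, 2.730). AK ⟂ KT, so KT runs at -30.00°; with |KT| = 26.9, T = (38.69, -10.72). ∠KTZ = 87.5° gives TZ at 62.50° from the x-axis; with |TZ| = 21.9, Z = (48.80, 8.706). Then |JZ| = |Z − J| = 32.22.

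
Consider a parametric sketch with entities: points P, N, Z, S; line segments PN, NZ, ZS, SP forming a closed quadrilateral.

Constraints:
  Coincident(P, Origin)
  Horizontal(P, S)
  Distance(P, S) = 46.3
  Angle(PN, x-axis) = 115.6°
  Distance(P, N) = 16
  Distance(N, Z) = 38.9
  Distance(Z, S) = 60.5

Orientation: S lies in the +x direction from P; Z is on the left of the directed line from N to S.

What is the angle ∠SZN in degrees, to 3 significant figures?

63.0°

Checks: |NZ| = 38.90 ✓; |ZS| = 60.50 ✓.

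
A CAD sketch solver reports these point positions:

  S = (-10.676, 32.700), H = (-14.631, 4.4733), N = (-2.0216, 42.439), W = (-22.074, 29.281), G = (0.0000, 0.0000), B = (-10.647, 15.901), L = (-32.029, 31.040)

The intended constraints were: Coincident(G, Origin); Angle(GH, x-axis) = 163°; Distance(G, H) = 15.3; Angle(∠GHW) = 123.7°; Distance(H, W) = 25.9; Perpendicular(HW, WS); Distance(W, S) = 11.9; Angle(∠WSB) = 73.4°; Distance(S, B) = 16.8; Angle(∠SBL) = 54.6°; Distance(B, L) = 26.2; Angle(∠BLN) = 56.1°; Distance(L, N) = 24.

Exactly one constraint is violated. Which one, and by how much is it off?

Distance(L, N) = 24 — off by 8.10.

G = (0.00, 0.00) ✓; GH at 163.0° ✓; |GH| = 15.30 ✓; ∠GHW = 123.7° ✓; |HW| = 25.90 ✓; ∠(HW, WS) = 90.00° ✓; |WS| = 11.90 ✓; ∠WSB = 73.40° ✓; |SB| = 16.80 ✓; ∠SBL = 54.60° ✓; |BL| = 26.20 ✓; ∠BLN = 56.10° ✓; |LN| = 32.10 ✗.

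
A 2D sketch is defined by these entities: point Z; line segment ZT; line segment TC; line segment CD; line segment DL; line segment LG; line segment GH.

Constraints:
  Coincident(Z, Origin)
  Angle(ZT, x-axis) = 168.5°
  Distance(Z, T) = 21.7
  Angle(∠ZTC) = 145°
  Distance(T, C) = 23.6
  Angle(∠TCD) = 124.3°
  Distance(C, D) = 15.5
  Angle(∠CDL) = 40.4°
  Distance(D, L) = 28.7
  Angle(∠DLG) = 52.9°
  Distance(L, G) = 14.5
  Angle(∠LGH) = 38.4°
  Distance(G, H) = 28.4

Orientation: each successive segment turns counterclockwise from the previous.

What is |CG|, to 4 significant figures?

8.290

∠CDL = 40.4° gives DL at 38.80° from the x-axis; with |DL| = 28.7, L = (-23.44, -2.326). ∠DLG = 52.9° gives LG at 165.9° from the x-axis; with |LG| = 14.5, G = (-37.51, 1.206). Then |CG| = |G − C| = 8.290.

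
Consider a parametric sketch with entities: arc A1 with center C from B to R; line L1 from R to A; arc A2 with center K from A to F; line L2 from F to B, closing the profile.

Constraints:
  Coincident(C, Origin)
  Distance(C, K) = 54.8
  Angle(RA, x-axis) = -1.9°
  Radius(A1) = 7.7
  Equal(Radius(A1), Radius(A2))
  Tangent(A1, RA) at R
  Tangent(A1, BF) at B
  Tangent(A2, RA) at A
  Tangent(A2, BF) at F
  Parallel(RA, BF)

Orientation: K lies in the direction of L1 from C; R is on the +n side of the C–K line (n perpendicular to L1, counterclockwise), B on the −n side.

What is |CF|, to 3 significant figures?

55.3

The slot axis is L1's direction at -1.9°, so u = (cos -1.9°, sin -1.9°) = (0.999, -0.0332) and n = (−sin -1.9°, cos -1.9°) = (0.0332, 0.999). C is at the origin and K lies 54.8 along u from C, so K = 54.8·u = (54.8, -1.82). Tangency of A1 to both parallel lines with radius 7.7 puts R and B at C ± 7.7·n: R = (0.255, 7.70), B = (-0.255, -7.70). Equal radii place A and F the same way about K: A = K + 7.7·n = (55.0, 5.88), F = K − 7.7·n = (54.5, -9.51). Then |CF| = |F − C| = 55.3.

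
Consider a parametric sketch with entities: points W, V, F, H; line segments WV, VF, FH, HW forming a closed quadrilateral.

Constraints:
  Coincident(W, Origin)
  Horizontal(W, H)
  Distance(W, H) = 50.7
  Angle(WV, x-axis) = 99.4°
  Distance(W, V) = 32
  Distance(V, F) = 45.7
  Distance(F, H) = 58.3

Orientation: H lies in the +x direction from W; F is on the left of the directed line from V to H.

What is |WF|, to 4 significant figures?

65.06

W is at the origin; WH is horizontal with |WH| = 50.7 and H in +x, so H = (50.7, 0). WV runs at 99.4° with |WV| = 32.0, so V = (-5.226, 31.57). F is determined by |VF| = 45.7 and |FH| = 58.3 together: it lies at the intersection of circle(V, 45.7) and circle(H, 58.3). With |VH| = 64.22, the foot of the radical line on VH is 21.91 from V and the perpendicular offset is √(45.7² − 21.91²) = 40.11. Taking the left-of-VH solution: F = (33.57, 55.73).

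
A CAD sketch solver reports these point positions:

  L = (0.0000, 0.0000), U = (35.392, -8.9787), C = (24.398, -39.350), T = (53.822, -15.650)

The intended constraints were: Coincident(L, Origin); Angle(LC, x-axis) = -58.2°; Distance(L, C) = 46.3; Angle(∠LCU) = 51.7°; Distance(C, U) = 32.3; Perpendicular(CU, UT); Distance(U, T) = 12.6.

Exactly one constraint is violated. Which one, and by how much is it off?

Distance(U, T) = 12.6 — off by 7.00.

L = (0.00, 0.00) ✓; LC at -58.20° ✓; |LC| = 46.30 ✓; ∠LCU = 51.70° ✓; |CU| = 32.30 ✓; ∠(CU, UT) = 90.00° ✓; |UT| = 19.60 ✗.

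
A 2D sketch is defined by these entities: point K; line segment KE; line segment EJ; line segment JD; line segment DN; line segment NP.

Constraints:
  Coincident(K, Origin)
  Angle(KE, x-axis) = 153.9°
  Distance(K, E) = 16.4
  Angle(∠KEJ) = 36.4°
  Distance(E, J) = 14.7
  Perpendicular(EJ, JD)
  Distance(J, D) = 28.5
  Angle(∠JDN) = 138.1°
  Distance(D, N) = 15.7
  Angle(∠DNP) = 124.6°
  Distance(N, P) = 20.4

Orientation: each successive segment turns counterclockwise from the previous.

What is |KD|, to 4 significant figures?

18.83

K is at the origin; KE runs at 153.9° with length 16.4, so E = (-14.73, 7.215). ∠KEJ = 36.4° gives EJ at -62.50° from the x-axis; with |EJ| = 14.7, J = (-7.940, -5.824). EJ ⟂ JD, so JD runs at 27.50°; with |JD| = 28.5, D = (17.34, 7.336). Then |KD| = |D − K| = 18.83.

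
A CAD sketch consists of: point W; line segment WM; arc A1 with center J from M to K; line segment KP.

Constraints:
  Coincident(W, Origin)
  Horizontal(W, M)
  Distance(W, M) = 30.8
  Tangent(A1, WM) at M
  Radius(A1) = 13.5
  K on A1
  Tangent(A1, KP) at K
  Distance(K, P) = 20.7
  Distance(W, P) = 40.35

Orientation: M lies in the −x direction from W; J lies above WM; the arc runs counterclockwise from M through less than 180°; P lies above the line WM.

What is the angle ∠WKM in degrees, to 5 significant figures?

91.792°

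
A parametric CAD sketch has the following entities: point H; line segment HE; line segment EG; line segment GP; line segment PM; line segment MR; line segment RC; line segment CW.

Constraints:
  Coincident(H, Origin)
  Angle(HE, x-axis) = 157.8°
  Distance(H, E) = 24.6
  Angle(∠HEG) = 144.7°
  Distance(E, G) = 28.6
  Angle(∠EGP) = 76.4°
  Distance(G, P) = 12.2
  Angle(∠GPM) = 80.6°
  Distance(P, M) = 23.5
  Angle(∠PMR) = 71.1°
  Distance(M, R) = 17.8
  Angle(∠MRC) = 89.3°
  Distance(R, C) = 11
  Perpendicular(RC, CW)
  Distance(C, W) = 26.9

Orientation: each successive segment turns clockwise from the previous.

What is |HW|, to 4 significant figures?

26.07

H is at the origin; HE runs at 157.8° with length 24.6, so E = (-22.78, 9.295). ∠HEG = 144.7° gives EG at 122.5° from the x-axis; with |EG| = 28.6, G = (-38.14, 33.42). ∠EGP = 76.4° gives GP at 18.90° from the x-axis; with |GP| = 12.2, P = (-26.60, 37.37). ∠GPM = 80.6° gives PM at -80.50° from the x-axis; with |PM| = 23.5, M = (-22.72, 14.19). ∠PMR = 71.1° gives MR at 170.6° from the x-axis; with |MR| = 17.8, R = (-40.28, 17.10). ∠MRC = 89.3° gives RC at 79.90° from the x-axis; with |RC| = 11.0, C = (-38.35, 27.93). The perpendicularity gives CW at right angles to RC, so CW runs at -10.10°; with |CW| = 26.9, W = (-11.87, 23.21). Then |HW| = |W − H| = 26.07.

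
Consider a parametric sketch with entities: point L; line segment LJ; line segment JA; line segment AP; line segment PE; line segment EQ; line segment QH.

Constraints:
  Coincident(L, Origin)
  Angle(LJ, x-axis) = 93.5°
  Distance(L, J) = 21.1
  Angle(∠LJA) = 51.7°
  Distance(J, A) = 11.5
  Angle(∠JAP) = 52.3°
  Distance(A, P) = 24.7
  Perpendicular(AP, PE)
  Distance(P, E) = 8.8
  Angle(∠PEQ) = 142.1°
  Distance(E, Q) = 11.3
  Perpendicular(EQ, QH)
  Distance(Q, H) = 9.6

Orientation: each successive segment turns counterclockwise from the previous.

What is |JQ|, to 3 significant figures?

13.8

AP is perpendicular to PE, so PE runs at 79.5°; with |PE| = 8.8, E = (16.0, 17.5). ∠PEQ = 142.1° gives EQ at 117° from the x-axis; with |EQ| = 11.3, Q = (10.8, 27.6). Then |JQ| = |Q − J| = 13.8.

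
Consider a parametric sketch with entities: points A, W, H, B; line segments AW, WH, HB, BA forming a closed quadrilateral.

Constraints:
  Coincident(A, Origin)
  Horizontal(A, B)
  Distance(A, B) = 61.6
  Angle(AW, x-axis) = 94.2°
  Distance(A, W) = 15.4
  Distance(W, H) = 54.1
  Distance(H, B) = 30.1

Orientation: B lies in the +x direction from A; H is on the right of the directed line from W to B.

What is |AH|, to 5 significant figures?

44.429

A is at the origin; A and B share the same y with |AB| = 61.6 and B in +x, so B = (61.6, 0). AW runs at 94.2° with |AW| = 15.4, so W = (-1.1279, 15.359). H is determined by |WH| = 54.1 and |HB| = 30.1 together: it lies at the intersection of circle(W, 54.1) and circle(B, 30.1). With |WB| = 64.581, the foot of the radical line on WB is 47.936 from W and the perpendicular offset is √(54.1² − 47.936²) = 25.079. Taking the right-of-WB solution: H = (39.468, -20.401).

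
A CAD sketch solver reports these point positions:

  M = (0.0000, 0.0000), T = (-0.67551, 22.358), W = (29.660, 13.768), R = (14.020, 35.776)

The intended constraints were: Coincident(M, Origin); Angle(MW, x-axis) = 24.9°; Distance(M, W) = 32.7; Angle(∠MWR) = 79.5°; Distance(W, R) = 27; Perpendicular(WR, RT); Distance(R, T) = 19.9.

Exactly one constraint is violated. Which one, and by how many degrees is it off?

Perpendicular(WR, RT) — off by 7.00°.

M = (0.00, 0.00) ✓; MW at 24.90° ✓; |MW| = 32.70 ✓; ∠MWR = 79.50° ✓; |WR| = 27.00 ✓; ∠(WR, RT) = 97.00° ✗; |RT| = 19.90 ✓.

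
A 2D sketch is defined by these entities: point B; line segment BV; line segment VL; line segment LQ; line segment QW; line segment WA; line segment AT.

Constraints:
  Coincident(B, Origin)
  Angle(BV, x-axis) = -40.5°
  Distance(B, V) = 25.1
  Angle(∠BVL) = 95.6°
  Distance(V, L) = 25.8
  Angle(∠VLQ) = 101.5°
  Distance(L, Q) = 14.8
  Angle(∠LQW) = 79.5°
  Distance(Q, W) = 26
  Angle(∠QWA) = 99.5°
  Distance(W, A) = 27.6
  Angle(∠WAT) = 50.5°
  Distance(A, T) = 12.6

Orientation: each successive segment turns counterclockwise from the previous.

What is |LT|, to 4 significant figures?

18.10

∠QWA = 99.5° gives WA at -56.60° from the x-axis; with |WA| = 27.6, A = (25.89, -26.66). ∠WAT = 50.5° gives AT at 72.90° from the x-axis; with |AT| = 12.6, T = (29.60, -14.61). Then |LT| = |T − L| = 18.10.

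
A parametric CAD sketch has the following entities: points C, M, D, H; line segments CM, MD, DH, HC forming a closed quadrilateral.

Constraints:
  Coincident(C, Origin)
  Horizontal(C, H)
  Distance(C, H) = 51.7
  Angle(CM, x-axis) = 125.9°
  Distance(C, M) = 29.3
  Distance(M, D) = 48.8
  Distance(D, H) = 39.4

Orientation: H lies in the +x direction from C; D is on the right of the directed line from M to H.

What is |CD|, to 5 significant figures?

19.750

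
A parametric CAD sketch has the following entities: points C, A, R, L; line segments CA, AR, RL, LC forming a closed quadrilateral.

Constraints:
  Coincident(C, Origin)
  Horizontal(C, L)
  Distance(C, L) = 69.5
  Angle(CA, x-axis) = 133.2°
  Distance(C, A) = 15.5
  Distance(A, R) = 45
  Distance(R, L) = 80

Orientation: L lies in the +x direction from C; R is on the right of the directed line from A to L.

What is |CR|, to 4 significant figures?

33.27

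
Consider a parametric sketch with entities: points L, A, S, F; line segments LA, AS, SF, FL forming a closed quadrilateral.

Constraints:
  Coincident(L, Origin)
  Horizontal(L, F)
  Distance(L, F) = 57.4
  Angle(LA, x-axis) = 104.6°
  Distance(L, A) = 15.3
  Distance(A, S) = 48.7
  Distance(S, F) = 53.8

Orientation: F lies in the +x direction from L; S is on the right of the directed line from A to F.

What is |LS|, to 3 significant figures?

33.5

Checks: |AS| = 48.70 ✓; |SF| = 53.80 ✓.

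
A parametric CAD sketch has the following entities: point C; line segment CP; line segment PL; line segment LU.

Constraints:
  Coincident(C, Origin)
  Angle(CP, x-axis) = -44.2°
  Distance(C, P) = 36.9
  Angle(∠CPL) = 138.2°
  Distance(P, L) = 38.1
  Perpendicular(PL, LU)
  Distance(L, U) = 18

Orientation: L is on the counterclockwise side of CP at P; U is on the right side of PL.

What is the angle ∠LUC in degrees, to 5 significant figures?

57.007°

∠CPL = 138.2°, so PL runs at -44.2° + (180° − 138.2°) = -2.4000° from the x-axis; with |PL| = 38.1, L = P + 38.1·(cos -2.4000°, sin -2.4000°) = (64.521, -27.321). PL ⟂ LU; with |LU| = 18.0 on the right of PL, U = L + 18.0·(-0.041876, -0.99912) = (63.767, -45.305). Then cos ∠LUC = UL·UC / (|UL||UC|), giving 57.007°.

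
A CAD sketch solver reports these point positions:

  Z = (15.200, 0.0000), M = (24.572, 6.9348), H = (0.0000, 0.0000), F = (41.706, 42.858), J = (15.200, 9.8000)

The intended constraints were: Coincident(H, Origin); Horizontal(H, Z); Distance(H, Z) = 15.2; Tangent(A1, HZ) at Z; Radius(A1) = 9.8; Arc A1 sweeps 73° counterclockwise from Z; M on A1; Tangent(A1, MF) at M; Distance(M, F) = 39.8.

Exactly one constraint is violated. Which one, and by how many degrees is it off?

Tangent(A1, MF) at M — off by 8.50°.

H = (0.00, 0.00) ✓; H.y = 0.00, Z.y = 0.00 ✓; |HZ| = 15.20 ✓; ∠(JZ, ZH) = 90.00° ✓; |JZ| = 9.800 ✓; bearing(J→M) − bearing(J→Z) = 73.00° ✓; |JM| = 9.800 ✓; ∠(JM, MF) = 98.50° ✗; |MF| = 39.80 ✓.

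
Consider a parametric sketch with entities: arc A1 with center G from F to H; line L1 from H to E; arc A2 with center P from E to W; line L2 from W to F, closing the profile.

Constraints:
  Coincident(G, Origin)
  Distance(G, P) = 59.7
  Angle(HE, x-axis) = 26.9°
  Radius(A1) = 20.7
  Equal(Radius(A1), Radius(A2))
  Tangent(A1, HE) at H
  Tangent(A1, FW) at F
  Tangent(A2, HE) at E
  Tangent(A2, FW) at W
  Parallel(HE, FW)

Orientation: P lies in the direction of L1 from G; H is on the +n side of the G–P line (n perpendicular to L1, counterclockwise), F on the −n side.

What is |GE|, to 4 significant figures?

63.19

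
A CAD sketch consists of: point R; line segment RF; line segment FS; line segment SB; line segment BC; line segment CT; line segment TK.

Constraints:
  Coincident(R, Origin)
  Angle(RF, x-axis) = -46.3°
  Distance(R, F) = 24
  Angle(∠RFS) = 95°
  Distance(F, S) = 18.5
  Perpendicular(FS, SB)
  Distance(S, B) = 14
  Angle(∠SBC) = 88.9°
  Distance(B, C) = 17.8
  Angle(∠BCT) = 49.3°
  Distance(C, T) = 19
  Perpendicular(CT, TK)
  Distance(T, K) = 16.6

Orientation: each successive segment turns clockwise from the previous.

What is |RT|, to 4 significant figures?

28.90

R is at the origin; RF runs at -46.3° with length 24.0, so F = (16.58, -17.35). ∠RFS = 95.0° gives FS at -131.3° from the x-axis; with |FS| = 18.5, S = (4.371, -31.25). FS is perpendicular to SB, so SB runs at 138.7°; with |SB| = 14.0, B = (-6.147, -22.01). ∠SBC = 88.9° gives BC at 47.60° from the x-axis; with |BC| = 17.8, C = (5.856, -8.865). ∠BCT = 49.3° gives CT at -83.10° from the x-axis; with |CT| = 19.0, T = (8.139, -27.73). Then |RT| = |T − R| = 28.90.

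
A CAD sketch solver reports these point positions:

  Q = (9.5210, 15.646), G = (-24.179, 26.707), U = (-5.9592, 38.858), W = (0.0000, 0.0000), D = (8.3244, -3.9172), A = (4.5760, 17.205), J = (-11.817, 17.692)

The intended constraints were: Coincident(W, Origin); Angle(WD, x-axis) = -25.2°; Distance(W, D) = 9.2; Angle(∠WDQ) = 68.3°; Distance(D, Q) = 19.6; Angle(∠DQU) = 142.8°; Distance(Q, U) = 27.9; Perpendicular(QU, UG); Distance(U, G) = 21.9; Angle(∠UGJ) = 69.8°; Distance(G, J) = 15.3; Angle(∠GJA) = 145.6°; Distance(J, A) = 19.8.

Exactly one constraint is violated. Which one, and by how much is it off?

Distance(J, A) = 19.8 — off by 3.40.

W = (0.00, 0.00) ✓; WD at -25.20° ✓; |WD| = 9.200 ✓; ∠WDQ = 68.30° ✓; |DQ| = 19.60 ✓; ∠DQU = 142.8° ✓; |QU| = 27.90 ✓; ∠(QU, UG) = 90.00° ✓; |UG| = 21.90 ✓; ∠UGJ = 69.80° ✓; |GJ| = 15.30 ✓; ∠GJA = 145.6° ✓; |JA| = 16.40 ✗.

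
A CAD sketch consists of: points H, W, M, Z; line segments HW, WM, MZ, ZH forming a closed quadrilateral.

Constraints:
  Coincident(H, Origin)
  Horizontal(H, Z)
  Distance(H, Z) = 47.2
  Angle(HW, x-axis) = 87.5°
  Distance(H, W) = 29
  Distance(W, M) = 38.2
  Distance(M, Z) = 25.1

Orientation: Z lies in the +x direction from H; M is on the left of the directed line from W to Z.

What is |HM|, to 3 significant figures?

45.8

Checks: |WM| = 38.20 ✓; |MZ| = 25.10 ✓.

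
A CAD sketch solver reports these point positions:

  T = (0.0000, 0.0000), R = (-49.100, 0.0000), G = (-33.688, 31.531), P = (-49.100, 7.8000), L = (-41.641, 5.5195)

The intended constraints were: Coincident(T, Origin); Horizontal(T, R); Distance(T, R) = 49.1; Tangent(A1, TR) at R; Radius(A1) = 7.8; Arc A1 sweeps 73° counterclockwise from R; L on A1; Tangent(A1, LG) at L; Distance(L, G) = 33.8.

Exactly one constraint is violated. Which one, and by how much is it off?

Distance(L, G) = 33.8 — off by 6.60.

T = (0.00, 0.00) ✓; T.y = 0.00, R.y = 0.00 ✓; |TR| = 49.10 ✓; ∠(PR, RT) = 90.00° ✓; |PR| = 7.800 ✓; bearing(P→L) − bearing(P→R) = 73.00° ✓; |PL| = 7.800 ✓; ∠(PL, LG) = 90.00° ✓; |LG| = 27.20 ✗.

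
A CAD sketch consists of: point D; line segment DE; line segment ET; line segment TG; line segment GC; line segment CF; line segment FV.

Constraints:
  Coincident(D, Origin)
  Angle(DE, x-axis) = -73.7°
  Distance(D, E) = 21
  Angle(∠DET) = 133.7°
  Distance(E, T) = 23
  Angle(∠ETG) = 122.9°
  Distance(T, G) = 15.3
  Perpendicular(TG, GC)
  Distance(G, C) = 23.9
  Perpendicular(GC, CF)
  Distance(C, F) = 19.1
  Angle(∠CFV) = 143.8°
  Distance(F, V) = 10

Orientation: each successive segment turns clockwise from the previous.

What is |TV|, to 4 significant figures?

21.56

D is at the origin; DE runs at -73.7° with length 21.0, so E = (5.894, -20.16). ∠DET = 133.7° gives ET at -120.0° from the x-axis; with |ET| = 23.0, T = (-5.606, -40.07). ∠ETG = 122.9° gives TG at -177.1° from the x-axis; with |TG| = 15.3, G = (-20.89, -40.85). The perpendicularity gives GC at right angles to TG, so GC runs at 92.90°; with |GC| = 23.9, C = (-22.10, -16.98). GC is perpendicular to CF, so CF runs at 2.900°; with |CF| = 19.1, F = (-3.020, -16.01). ∠CFV = 143.8° gives FV at -33.30° from the x-axis; with |FV| = 10.0, V = (5.338, -21.50). Then |TV| = |V − T| = 21.56.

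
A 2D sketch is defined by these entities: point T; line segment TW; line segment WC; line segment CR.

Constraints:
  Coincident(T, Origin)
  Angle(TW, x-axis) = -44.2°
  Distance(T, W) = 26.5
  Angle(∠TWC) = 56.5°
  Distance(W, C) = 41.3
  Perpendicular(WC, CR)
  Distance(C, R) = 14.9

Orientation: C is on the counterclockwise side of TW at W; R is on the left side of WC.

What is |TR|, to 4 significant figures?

27.63

T is at the origin; TW runs at -44.2° with length 26.5, so W = 26.5·(cos -44.2°, sin -44.2°) = (19.00, -18.47). ∠TWC = 56.5°, so WC runs at -44.2° + (180° − 56.5°) = 79.30° from the x-axis; with |WC| = 41.3, C = W + 41.3·(cos 79.30°, sin 79.30°) = (26.67, 22.11). The perpendicularity gives CR at right angles to WC; with |CR| = 14.9 on the left of WC, R = C + 14.9·(-0.9826, 0.1857) = (12.03, 24.87). Then |TR| = |R − T| = 27.63.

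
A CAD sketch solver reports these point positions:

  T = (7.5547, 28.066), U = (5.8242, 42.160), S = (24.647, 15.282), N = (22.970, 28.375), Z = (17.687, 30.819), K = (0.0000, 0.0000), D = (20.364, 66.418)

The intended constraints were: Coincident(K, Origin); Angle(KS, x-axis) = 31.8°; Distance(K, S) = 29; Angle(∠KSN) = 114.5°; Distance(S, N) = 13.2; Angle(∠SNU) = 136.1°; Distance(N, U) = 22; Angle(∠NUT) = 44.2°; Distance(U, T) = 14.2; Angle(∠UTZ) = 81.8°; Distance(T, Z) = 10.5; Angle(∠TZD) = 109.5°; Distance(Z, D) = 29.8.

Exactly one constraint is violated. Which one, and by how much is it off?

Distance(Z, D) = 29.8 — off by 5.90.

K = (0.00, 0.00) ✓; KS at 31.80° ✓; |KS| = 29.00 ✓; ∠KSN = 114.5° ✓; |SN| = 13.20 ✓; ∠SNU = 136.1° ✓; |NU| = 22.00 ✓; ∠NUT = 44.20° ✓; |UT| = 14.20 ✓; ∠UTZ = 81.80° ✓; |TZ| = 10.50 ✓; ∠TZD = 109.5° ✓; |ZD| = 35.70 ✗.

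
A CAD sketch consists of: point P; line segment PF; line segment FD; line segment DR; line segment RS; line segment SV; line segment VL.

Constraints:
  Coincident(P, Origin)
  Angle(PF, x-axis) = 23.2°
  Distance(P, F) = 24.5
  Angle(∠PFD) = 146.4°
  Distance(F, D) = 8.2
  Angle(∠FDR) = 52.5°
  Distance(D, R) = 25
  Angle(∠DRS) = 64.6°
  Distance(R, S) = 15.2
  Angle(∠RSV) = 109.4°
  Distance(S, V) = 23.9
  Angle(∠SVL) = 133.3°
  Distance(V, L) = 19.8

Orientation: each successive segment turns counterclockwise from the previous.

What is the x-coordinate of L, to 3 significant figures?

43.9

P is at the origin; PF runs at 23.2° with length 24.5, so F = (22.5, 9.65). ∠PFD = 146.4° gives FD at 56.8° from the x-axis; with |FD| = 8.2, D = (27.0, 16.5). ∠FDR = 52.5° gives DR at -176° from the x-axis; with |DR| = 25.0, R = (2.08, 14.6). ∠DRS = 64.6° gives RS at -60.3° from the x-axis; with |RS| = 15.2, S = (9.61, 1.44). ∠RSV = 109.4° gives SV at 10.3° from the x-axis; with |SV| = 23.9, V = (33.1, 5.71). ∠SVL = 133.3° gives VL at 57.0° from the x-axis; with |VL| = 19.8, L = (43.9, 22.3). So L.x = 43.9.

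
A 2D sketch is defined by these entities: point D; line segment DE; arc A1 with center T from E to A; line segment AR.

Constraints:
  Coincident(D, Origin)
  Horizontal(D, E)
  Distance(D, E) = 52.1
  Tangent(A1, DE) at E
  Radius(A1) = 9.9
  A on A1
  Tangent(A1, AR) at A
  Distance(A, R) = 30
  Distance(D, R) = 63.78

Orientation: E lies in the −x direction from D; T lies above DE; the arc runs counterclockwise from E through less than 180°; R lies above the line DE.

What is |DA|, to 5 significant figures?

44.063

Checks: ∠(TE, ED) = 90.00° ✓; |TE| = 9.900 ✓; |TA| = 9.900 ✓; ∠(TA, AR) = 90.00° ✓; |AR| = 30.00 ✓; |DR| = 63.78 ✓.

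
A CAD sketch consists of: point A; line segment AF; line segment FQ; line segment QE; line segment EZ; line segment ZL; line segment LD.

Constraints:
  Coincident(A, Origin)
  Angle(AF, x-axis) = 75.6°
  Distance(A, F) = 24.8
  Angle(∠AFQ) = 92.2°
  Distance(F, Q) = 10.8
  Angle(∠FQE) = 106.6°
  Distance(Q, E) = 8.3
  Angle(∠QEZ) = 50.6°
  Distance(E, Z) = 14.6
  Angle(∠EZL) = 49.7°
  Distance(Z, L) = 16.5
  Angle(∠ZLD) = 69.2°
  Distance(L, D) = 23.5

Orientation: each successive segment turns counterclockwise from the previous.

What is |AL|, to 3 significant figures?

33.7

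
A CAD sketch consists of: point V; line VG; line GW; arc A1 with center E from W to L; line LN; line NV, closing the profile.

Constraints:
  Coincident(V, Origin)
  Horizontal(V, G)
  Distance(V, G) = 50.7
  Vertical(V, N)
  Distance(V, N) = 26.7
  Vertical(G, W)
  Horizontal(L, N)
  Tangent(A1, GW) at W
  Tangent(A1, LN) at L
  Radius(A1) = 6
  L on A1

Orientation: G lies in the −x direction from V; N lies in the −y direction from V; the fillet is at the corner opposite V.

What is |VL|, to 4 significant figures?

52.07

V is at the origin; V and G share the same y with |VG| = 50.7 and G on the −x side, so G = (-50.70, 0.000). V and N share the same x with |VN| = 26.7 and N on the −y side, so N = (0.000, -26.70). The virtual corner opposite V is at (-50.70, -26.70). A1 meets GW tangentially, so EW is at right angles to GW and A1 meets LN tangentially, so EL is at right angles to LN, with radius 6.0, so the center E sits 6.0 in from both sides at E = (-44.70, -20.70). That places the tangent points at W = (-50.70, -20.70) on GW and L = (-44.70, -26.70) on LN. Then |VL| = |L − V| = 52.07.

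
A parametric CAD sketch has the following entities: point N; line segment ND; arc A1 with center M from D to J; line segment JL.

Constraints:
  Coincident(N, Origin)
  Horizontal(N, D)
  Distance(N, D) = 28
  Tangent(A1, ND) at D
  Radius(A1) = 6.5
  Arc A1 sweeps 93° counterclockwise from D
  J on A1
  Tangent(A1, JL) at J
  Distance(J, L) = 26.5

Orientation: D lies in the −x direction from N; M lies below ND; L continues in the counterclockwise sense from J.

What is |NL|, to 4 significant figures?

46.96

N is at the origin; ND is horizontal with |ND| = 28.0 and D on the −x side, so D = (-28.00, 0.000). Tangency of A1 to ND means the radius MD is perpendicular to ND, so M = D + (0, -6.5) = (-28.00, -6.500). On A1, D sits at bearing 90° from M; a 93° counterclockwise sweep puts J at bearing 183°, so J = M + 6.5·(cos 183°, sin 183°) = (-34.49, -6.840). Since A1 is tangent to JL there, MJ ⟂ JL, so JL runs along (−sin 183°, cos 183°); with |JL| = 26.5, L = (-33.10, -33.30). Then |NL| = |L − N| = 46.96.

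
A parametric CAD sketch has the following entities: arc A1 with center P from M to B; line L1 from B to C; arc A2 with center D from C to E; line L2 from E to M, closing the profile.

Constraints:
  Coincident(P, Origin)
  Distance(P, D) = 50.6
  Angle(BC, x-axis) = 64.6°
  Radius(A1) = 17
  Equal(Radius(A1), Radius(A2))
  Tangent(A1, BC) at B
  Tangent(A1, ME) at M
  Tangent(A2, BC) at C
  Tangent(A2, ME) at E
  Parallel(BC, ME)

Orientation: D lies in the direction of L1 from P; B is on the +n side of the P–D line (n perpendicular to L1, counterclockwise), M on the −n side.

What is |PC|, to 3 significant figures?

53.4

Tangency of A1 to both parallel lines with radius 17.0 puts B and M at P ± 17.0·n: B = (-15.4, 7.29), M = (15.4, -7.29). Equal radii place C and E the same way about D: C = D + 17.0·n = (6.35, 53.0), E = D − 17.0·n = (37.1, 38.4). Then |PC| = |C − P| = 53.4.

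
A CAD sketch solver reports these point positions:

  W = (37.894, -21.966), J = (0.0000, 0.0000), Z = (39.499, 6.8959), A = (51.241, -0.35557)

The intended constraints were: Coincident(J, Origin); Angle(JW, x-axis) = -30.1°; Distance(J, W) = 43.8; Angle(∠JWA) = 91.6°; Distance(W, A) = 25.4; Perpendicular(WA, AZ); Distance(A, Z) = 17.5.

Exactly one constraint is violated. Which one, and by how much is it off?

Distance(A, Z) = 17.5 — off by 3.70.

J = (0.00, 0.00) ✓; JW at -30.10° ✓; |JW| = 43.80 ✓; ∠JWA = 91.60° ✓; |WA| = 25.40 ✓; ∠(WA, AZ) = 90.00° ✓; |AZ| = 13.80 ✗.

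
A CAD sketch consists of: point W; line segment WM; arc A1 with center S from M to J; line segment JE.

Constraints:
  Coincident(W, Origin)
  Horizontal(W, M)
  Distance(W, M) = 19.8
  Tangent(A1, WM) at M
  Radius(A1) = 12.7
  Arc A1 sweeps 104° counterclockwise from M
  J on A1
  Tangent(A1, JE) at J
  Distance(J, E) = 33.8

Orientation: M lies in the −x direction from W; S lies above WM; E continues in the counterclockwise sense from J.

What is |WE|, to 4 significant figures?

51.03

On A1, M sits at bearing -90° from S; a 104° counterclockwise sweep puts J at bearing 14°, so J = S + 12.7·(cos 14°, sin 14°) = (-7.477, 15.77). The tangent condition forces SJ to be normal to JE, so JE runs along (−sin 14°, cos 14°); with |JE| = 33.8, E = (-15.65, 48.57). Then |WE| = |E − W| = 51.03.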